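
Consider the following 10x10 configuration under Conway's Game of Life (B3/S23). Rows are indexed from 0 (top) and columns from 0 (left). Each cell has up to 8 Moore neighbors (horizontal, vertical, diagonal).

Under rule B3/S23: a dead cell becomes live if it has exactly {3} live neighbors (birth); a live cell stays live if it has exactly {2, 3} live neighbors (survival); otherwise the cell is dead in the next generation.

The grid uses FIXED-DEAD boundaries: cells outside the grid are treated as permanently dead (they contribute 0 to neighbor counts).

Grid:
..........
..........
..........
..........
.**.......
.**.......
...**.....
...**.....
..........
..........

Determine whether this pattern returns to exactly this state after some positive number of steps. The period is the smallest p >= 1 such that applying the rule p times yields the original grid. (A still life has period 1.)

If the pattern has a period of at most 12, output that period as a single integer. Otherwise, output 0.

Simulating and comparing each generation to the original:
Gen 0 (original, given above): 8 live cells
Gen 1: 6 live cells, differs from original
Gen 2: 8 live cells, MATCHES original -> period = 2

Answer: 2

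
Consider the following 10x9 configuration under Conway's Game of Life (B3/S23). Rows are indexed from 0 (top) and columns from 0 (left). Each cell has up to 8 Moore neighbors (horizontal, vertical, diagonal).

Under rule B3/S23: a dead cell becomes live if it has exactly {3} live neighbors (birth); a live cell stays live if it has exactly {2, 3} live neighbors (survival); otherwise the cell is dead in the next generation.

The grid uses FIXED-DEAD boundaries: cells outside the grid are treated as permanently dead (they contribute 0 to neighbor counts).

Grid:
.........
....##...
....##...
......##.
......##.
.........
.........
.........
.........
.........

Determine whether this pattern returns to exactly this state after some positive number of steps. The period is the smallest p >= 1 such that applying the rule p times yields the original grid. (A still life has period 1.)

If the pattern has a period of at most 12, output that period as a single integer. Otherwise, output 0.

Simulating and comparing each generation to the original:
Gen 0 (original, given above): 8 live cells
Gen 1: 6 live cells, differs from original
Gen 2: 8 live cells, MATCHES original -> period = 2

Answer: 2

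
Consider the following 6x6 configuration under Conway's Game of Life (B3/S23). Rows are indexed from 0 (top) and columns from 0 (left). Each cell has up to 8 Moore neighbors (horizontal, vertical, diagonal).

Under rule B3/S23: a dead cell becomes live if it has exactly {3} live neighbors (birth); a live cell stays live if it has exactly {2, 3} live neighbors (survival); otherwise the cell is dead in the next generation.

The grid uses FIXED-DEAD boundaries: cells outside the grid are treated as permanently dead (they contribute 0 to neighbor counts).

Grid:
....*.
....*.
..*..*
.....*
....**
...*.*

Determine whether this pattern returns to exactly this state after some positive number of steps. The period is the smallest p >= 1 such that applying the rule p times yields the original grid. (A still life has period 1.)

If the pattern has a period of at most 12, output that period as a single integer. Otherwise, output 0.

Simulating and comparing each generation to the original:
Gen 0 (original, given above): 9 live cells
Gen 1: 8 live cells, differs from original
Gen 2: 7 live cells, differs from original
Gen 3: 5 live cells, differs from original
Gen 4: 4 live cells, differs from original
Gen 5: 4 live cells, differs from original
Gen 6: 4 live cells, differs from original
Gen 7: 4 live cells, differs from original
Gen 8: 4 live cells, differs from original
Gen 9: 4 live cells, differs from original
Gen 10: 4 live cells, differs from original
Gen 11: 4 live cells, differs from original
Gen 12: 4 live cells, differs from original
No period found within 12 steps.

Answer: 0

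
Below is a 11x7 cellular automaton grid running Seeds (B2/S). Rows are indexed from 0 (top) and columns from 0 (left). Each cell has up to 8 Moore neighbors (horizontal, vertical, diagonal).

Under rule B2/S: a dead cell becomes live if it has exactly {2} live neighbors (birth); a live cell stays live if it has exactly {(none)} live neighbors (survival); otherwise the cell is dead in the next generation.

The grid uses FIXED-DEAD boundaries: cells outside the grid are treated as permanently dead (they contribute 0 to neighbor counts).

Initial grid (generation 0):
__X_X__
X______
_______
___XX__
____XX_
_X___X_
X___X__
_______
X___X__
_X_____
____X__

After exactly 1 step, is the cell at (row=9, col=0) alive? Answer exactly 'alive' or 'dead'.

Answer: alive

Derivation:
Simulating step by step:
Generation 0 (given above): 15 live cells
Generation 1: 23 live cells
_X_X___
_X_X___
___XX__
_______
__X___X
X__X__X
_X___X_
XX_XXX_
_X_____
X__XXX_
_______

Cell (9,0) at generation 1: 1 -> alive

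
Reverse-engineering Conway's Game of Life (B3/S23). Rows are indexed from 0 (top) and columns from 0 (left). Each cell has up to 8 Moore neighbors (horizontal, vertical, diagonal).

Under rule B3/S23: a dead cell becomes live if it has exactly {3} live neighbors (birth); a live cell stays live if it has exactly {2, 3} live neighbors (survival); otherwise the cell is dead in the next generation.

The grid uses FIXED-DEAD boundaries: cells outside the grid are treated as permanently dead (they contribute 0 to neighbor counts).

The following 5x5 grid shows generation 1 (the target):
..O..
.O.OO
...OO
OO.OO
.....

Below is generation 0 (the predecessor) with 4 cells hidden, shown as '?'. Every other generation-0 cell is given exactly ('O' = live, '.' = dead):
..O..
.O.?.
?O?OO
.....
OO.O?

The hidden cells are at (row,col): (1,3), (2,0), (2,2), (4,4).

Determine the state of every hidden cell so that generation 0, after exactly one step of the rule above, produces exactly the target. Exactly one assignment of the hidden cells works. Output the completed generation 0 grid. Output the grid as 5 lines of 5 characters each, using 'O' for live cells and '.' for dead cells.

Hidden generation-0 cells (in order): (1,3), (2,0), (2,2), (4,4).
A hidden cell only influences target cells in its own 3x3 neighborhood. Try each of the 2^4 = 16 assignments, step the completed generation 0 forward once under B3/S23, and compare with the target:
  (1,3)=. (2,0)=. (2,2)=. (4,4)=. -> step gives (0,2)='.' but target has 'O' -> reject
  (1,3)=. (2,0)=. (2,2)=. (4,4)=O -> step gives (0,2)='.' but target has 'O' -> reject
  (1,3)=. (2,0)=. (2,2)=O (4,4)=. -> step gives (0,2)='.' but target has 'O' -> reject
  (1,3)=. (2,0)=. (2,2)=O (4,4)=O -> step gives (0,2)='.' but target has 'O' -> reject
  (1,3)=. (2,0)=O (2,2)=. (4,4)=. -> step gives (0,2)='.' but target has 'O' -> reject
  (1,3)=. (2,0)=O (2,2)=. (4,4)=O -> step gives (0,2)='.' but target has 'O' -> reject
  (1,3)=. (2,0)=O (2,2)=O (4,4)=. -> step gives (0,2)='.' but target has 'O' -> reject
  (1,3)=. (2,0)=O (2,2)=O (4,4)=O -> step gives (0,2)='.' but target has 'O' -> reject
  (1,3)=O (2,0)=. (2,2)=. (4,4)=. -> step reproduces the target at every cell -> ACCEPT
  (1,3)=O (2,0)=. (2,2)=. (4,4)=O -> step gives (3,3)='.' but target has 'O' -> reject
  (1,3)=O (2,0)=. (2,2)=O (4,4)=. -> step gives (1,3)='.' but target has 'O' -> reject
  (1,3)=O (2,0)=. (2,2)=O (4,4)=O -> step gives (1,3)='.' but target has 'O' -> reject
  (1,3)=O (2,0)=O (2,2)=. (4,4)=. -> step gives (1,0)='O' but target has '.' -> reject
  (1,3)=O (2,0)=O (2,2)=. (4,4)=O -> step gives (1,0)='O' but target has '.' -> reject
  (1,3)=O (2,0)=O (2,2)=O (4,4)=. -> step gives (1,0)='O' but target has '.' -> reject
  (1,3)=O (2,0)=O (2,2)=O (4,4)=O -> step gives (1,0)='O' but target has '.' -> reject
Unique solution: (1,3)=live, (2,0)=dead, (2,2)=dead, (4,4)=dead.
Check: live-neighbor counts of every cell in the completed generation 0:
12221
22533
21422
33433
11201
Applying B3/S23 to generation 0 with these counts gives:
..O..
.O.OO
...OO
OO.OO
.....
which matches the target exactly.

Answer: ..O..
.O.O.
.O.OO
.....
OO.O.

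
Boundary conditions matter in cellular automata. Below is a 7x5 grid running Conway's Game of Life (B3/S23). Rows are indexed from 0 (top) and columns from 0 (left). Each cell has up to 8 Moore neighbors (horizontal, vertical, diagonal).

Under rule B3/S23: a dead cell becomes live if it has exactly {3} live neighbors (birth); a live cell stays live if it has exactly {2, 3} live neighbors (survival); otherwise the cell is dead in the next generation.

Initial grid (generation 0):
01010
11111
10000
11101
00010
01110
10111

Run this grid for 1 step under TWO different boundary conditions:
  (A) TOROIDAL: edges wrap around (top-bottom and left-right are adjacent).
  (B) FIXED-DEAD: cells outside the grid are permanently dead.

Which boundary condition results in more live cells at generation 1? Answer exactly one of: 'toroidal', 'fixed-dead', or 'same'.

Answer: fixed-dead

Derivation:
Under TOROIDAL boundary, generation 1:
00000
00010
00000
11111
00000
11000
10000
Population = 9

Under FIXED-DEAD boundary, generation 1:
11011
10011
00001
11110
10001
01000
00001
Population = 16

Comparison: toroidal=9, fixed-dead=16 -> fixed-dead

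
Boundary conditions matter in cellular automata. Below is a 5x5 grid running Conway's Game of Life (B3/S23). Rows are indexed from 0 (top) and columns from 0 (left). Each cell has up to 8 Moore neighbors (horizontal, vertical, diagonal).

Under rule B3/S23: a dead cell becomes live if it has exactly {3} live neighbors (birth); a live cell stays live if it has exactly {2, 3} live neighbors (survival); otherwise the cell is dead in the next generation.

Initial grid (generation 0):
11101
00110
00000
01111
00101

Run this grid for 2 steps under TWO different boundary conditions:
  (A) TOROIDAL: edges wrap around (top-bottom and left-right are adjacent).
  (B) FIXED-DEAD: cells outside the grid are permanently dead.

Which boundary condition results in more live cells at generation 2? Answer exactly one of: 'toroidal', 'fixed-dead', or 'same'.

Under TOROIDAL boundary, generation 2:
11000
00100
00000
01111
00010
Population = 8

Under FIXED-DEAD boundary, generation 2:
01110
00010
01001
10001
01100
Population = 10

Comparison: toroidal=8, fixed-dead=10 -> fixed-dead

Answer: fixed-dead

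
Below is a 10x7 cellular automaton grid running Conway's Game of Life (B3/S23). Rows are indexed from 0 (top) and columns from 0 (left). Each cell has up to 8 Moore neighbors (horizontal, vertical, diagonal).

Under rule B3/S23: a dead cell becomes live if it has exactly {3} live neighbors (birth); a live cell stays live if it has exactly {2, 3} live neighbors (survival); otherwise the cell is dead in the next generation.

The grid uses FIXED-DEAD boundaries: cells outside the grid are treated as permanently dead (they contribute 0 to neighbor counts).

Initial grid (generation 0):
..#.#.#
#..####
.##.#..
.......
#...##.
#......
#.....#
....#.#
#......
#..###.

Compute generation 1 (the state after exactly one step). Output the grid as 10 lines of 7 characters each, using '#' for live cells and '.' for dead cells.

Simulating step by step:
Generation 0 (given above): 24 live cells
Generation 1: 17 live cells
(generation 1 grid is the final answer)

Answer: ....#.#
......#
.##.#..
.#.###.
.......
##...#.
.....#.
.....#.
...#...
....#..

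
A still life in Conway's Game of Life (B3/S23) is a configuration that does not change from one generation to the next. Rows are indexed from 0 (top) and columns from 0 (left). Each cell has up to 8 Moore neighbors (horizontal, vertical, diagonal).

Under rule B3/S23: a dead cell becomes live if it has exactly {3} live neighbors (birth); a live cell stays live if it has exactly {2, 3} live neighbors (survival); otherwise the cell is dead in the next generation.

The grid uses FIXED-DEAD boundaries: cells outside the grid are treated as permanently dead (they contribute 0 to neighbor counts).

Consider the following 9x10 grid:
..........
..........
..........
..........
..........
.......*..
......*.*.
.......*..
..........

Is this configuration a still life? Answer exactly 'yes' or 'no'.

Answer: yes

Derivation:
Compute generation 1 and compare to generation 0 (given above):
Generation 1:
..........
..........
..........
..........
..........
.......*..
......*.*.
.......*..
..........
The grids are IDENTICAL -> still life.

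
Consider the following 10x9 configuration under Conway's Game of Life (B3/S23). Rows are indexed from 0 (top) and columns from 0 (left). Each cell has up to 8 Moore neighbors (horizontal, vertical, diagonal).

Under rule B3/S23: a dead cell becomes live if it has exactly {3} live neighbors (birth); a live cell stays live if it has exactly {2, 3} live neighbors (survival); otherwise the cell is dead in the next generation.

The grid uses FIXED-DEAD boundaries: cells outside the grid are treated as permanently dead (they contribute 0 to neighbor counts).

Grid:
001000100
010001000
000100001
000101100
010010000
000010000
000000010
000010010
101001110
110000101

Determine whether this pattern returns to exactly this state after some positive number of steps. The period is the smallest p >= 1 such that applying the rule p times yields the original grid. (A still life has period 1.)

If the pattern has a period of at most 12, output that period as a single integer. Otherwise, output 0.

Simulating and comparing each generation to the original:
Gen 0 (original, given above): 24 live cells
Gen 1: 19 live cells, differs from original
Gen 2: 23 live cells, differs from original
Gen 3: 26 live cells, differs from original
Gen 4: 29 live cells, differs from original
Gen 5: 27 live cells, differs from original
Gen 6: 33 live cells, differs from original
Gen 7: 30 live cells, differs from original
Gen 8: 34 live cells, differs from original
Gen 9: 26 live cells, differs from original
Gen 10: 23 live cells, differs from original
Gen 11: 24 live cells, differs from original
Gen 12: 20 live cells, differs from original
No period found within 12 steps.

Answer: 0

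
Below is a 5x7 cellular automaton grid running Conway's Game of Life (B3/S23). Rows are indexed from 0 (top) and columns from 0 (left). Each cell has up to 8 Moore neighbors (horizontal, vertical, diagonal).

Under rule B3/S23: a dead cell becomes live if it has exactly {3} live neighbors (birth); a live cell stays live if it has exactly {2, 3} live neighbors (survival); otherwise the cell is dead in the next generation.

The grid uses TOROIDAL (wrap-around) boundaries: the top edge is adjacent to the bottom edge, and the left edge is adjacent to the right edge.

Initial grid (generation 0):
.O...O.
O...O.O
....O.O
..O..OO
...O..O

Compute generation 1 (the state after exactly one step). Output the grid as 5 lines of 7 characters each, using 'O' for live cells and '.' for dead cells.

Simulating step by step:
Generation 0 (given above): 12 live cells
Generation 1: 15 live cells
(generation 1 grid is the final answer)

Answer: ....OO.
O...O.O
...OO..
O..OO.O
O.O.O.O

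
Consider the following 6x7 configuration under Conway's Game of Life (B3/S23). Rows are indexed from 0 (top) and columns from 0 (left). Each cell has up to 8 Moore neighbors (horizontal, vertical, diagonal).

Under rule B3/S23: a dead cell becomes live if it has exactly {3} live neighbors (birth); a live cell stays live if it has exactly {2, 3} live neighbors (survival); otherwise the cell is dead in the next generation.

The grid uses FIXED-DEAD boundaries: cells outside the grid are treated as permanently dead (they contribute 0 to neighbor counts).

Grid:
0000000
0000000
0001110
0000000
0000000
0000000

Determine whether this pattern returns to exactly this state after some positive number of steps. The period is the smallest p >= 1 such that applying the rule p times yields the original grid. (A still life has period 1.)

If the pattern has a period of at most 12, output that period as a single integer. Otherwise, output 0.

Answer: 2

Derivation:
Simulating and comparing each generation to the original:
Gen 0 (original, given above): 3 live cells
Gen 1: 3 live cells, differs from original
Gen 2: 3 live cells, MATCHES original -> period = 2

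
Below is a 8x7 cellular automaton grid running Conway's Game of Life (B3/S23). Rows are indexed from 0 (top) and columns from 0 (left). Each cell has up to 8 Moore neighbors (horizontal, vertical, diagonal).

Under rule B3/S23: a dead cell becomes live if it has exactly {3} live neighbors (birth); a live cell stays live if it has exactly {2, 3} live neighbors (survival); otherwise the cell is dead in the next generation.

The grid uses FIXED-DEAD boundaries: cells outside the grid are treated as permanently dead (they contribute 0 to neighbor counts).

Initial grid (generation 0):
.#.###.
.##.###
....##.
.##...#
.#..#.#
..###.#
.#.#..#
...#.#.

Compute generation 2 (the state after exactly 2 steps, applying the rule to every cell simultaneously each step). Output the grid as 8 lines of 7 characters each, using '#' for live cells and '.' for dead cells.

Simulating step by step:
Generation 0 (given above): 26 live cells
Generation 1: 21 live cells
.#.#..#
.##...#
....#..
.####.#
.#..#.#
.#..#.#
......#
..#.#..
Generation 2: 15 live cells
(generation 2 grid is the final answer)

Answer: .#.....
.###.#.
....#..
.##.#..
##..#.#
......#
...#...
.......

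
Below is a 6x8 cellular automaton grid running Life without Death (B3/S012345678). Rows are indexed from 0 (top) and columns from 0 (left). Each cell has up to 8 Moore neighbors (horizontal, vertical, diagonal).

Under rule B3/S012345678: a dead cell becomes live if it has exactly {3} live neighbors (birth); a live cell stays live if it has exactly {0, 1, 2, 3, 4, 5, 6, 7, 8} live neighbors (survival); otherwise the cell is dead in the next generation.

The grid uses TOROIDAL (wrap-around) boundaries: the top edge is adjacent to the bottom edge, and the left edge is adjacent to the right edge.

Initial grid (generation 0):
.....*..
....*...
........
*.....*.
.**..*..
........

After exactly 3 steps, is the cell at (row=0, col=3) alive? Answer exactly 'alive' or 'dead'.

Answer: dead

Derivation:
Simulating step by step:
Generation 0 (given above): 7 live cells
Generation 1: 8 live cells
.....*..
....*...
........
**....*.
.**..*..
........
Generation 2: 10 live cells
.....*..
....*...
........
***...*.
***..*..
........
Generation 3: 14 live cells
.....*..
....*...
.*......
***...**
***..*.*
.*......

Cell (0,3) at generation 3: 0 -> dead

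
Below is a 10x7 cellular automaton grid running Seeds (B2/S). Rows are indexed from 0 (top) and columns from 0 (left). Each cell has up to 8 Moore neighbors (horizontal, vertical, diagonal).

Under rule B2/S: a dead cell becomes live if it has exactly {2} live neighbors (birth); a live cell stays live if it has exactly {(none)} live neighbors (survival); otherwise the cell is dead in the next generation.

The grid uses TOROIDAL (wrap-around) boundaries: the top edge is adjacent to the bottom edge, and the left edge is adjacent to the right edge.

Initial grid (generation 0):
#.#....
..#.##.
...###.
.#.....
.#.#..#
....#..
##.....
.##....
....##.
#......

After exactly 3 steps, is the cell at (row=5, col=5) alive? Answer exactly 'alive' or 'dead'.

Simulating step by step:
Generation 0 (given above): 20 live cells
Generation 1: 22 live cells
....##.
.......
.#....#
......#
....##.
...#.##
...#...
...####
#.##..#
...###.
Generation 2: 14 live cells
......#
#...#.#
.....#.
....#..
#..#...
..#....
#......
.#.....
.#.....
##.....
Generation 3: 15 live cells
.......
.......
#..#...
...#.##
.##.#..
#..#..#
..#....
..#....
.......
..#...#

Cell (5,5) at generation 3: 0 -> dead

Answer: dead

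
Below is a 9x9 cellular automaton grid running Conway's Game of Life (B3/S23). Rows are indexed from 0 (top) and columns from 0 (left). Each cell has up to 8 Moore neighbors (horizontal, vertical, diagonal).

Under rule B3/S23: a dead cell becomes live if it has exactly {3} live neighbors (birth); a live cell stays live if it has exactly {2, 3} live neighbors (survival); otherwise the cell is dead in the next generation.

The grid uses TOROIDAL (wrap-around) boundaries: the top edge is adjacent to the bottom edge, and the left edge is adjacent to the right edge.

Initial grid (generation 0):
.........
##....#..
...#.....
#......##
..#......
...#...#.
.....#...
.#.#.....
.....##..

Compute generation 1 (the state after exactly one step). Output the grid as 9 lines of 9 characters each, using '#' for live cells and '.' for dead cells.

Answer: .....##..
.........
.#.....#.
........#
.......#.
.........
..#.#....
....###..
.........

Derivation:
Simulating step by step:
Generation 0 (given above): 15 live cells
Generation 1: 11 live cells
(generation 1 grid is the final answer)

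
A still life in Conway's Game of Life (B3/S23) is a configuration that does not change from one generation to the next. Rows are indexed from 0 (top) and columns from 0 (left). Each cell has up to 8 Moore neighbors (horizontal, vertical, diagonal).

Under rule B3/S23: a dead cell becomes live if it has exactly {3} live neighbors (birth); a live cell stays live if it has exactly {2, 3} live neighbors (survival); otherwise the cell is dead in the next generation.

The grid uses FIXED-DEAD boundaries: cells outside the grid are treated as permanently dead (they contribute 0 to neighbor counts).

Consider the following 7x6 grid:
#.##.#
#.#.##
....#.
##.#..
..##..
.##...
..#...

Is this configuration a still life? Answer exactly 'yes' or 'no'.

Compute generation 1 and compare to generation 0 (given above):
Generation 1:
..##.#
..#..#
#.#.##
.#.##.
#..#..
.#....
.##...
Cell (0,0) differs: gen0=1 vs gen1=0 -> NOT a still life.

Answer: no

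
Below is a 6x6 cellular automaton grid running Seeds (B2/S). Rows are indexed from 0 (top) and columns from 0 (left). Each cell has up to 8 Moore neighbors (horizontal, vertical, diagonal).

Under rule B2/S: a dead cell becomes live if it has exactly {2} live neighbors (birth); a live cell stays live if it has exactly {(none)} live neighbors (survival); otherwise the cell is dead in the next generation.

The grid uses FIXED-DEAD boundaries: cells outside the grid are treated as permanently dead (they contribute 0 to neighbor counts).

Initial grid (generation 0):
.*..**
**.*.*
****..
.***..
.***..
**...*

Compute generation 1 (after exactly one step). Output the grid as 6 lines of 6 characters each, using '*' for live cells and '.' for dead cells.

Simulating step by step:
Generation 0 (given above): 20 live cells
Generation 1: 3 live cells
(generation 1 grid is the final answer)

Answer: ...*..
......
......
......
......
...**.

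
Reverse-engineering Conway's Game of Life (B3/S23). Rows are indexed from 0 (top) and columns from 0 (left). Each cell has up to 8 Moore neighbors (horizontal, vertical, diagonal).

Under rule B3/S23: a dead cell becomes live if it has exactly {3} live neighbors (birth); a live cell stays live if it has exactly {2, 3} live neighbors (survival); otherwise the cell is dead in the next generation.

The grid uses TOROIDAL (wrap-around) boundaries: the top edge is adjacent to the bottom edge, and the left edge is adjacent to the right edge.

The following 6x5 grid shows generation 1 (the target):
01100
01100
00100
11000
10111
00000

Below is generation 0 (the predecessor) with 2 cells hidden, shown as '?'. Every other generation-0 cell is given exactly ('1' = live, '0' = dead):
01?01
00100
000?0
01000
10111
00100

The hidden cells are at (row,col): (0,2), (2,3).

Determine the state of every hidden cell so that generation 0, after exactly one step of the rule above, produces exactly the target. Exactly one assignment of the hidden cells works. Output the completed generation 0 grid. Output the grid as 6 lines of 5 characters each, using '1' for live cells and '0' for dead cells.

Answer: 01101
00100
00010
01000
10111
00100

Derivation:
Hidden generation-0 cells (in order): (0,2), (2,3).
A hidden cell only influences target cells in its own 3x3 neighborhood. Try each of the 2^2 = 4 assignments, step the completed generation 0 forward once under B3/S23, and compare with the target:
  (0,2)=0 (2,3)=0 -> step gives (0,3)='1' but target has '0' -> reject
  (0,2)=0 (2,3)=1 -> step gives (0,3)='1' but target has '0' -> reject
  (0,2)=1 (2,3)=0 -> step gives (1,3)='1' but target has '0' -> reject
  (0,2)=1 (2,3)=1 -> step reproduces the target at every cell -> ACCEPT
Unique solution: (0,2)=live, (2,3)=live.
Check: live-neighbor counts of every cell in the completed generation 0:
23340
23342
12311
32444
24332
45464
Applying B3/S23 to generation 0 with these counts gives:
01100
01100
00100
11000
10111
00000
which matches the target exactly.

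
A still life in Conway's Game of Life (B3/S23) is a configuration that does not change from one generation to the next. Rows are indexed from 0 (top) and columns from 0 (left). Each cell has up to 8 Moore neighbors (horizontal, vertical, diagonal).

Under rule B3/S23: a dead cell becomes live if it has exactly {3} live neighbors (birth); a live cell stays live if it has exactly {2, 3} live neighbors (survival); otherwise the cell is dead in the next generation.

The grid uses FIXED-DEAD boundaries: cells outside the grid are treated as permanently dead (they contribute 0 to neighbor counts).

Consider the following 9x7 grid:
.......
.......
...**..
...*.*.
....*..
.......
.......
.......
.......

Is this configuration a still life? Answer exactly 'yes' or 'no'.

Compute generation 1 and compare to generation 0 (given above):
Generation 1:
.......
.......
...**..
...*.*.
....*..
.......
.......
.......
.......
The grids are IDENTICAL -> still life.

Answer: yes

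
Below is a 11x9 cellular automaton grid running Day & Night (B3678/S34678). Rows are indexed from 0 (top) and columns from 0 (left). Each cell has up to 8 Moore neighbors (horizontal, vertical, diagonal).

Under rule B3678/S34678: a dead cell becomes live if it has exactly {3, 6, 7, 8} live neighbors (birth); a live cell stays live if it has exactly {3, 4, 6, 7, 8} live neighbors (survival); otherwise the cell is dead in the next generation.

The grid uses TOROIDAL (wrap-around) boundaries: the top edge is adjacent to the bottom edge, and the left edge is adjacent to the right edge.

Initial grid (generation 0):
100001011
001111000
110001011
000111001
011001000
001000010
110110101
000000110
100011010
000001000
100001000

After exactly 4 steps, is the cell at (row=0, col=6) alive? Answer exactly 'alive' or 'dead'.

Simulating step by step:
Generation 0 (given above): 37 live cells
Generation 1: 35 live cells
010101001
000011001
100011001
000011011
001000100
001011101
001001101
010100110
000001001
000001001
000010000
Generation 2: 37 live cells
100001000
000101111
100100001
100111011
000001101
010000100
111000010
101010111
100010000
000010000
100011000
Generation 3: 38 live cells
000001010
000000111
101110011
100011010
000001101
011001101
101101010
110001010
010000010
000110000
000011000
Generation 4: 47 live cells
000011011
100111100
110110001
110011011
010000001
011101001
111001110
110010000
101010101
000011000
000111100

Cell (0,6) at generation 4: 0 -> dead

Answer: dead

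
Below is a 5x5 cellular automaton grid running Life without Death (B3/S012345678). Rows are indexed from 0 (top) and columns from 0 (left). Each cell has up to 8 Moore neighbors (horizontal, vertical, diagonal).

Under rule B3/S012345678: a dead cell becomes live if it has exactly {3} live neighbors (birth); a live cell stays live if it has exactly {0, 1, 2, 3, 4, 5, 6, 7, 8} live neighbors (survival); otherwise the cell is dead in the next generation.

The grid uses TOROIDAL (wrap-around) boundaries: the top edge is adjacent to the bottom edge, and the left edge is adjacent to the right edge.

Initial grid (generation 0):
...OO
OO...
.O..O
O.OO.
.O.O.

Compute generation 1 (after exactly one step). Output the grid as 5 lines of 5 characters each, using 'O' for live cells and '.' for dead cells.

Answer: .O.OO
OOOO.
.O.OO
O.OO.
OO.O.

Derivation:
Simulating step by step:
Generation 0 (given above): 11 live cells
Generation 1: 16 live cells
(generation 1 grid is the final answer)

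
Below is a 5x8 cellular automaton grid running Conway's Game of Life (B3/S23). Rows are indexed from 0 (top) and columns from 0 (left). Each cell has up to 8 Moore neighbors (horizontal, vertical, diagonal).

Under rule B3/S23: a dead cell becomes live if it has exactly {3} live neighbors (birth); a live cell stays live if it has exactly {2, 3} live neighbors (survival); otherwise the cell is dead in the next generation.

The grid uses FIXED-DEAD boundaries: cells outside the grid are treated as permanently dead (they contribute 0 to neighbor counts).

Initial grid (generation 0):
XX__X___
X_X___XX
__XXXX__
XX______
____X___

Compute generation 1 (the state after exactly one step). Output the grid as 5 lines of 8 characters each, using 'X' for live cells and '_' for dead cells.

Answer: XX______
X_X___X_
X_XXXXX_
_XX__X__
________

Derivation:
Simulating step by step:
Generation 0 (given above): 14 live cells
Generation 1: 14 live cells
(generation 1 grid is the final answer)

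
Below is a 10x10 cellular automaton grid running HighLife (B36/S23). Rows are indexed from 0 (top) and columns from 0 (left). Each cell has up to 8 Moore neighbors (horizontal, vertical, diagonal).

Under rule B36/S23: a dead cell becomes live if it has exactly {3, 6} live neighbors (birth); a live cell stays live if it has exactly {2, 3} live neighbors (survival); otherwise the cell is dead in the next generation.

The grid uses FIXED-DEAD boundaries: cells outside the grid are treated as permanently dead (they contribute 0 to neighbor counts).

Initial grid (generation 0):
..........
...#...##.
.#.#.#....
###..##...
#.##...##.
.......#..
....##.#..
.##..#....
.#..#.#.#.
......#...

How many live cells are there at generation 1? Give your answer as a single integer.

Answer: 31

Derivation:
Simulating step by step:
Generation 0 (given above): 28 live cells
Generation 1: 31 live cells
..........
..#.#.....
##.#.#.#..
#....###..
#.##...##.
...##..#..
....##....
.###...#..
.##...##..
.....#.#..
Population at generation 1: 31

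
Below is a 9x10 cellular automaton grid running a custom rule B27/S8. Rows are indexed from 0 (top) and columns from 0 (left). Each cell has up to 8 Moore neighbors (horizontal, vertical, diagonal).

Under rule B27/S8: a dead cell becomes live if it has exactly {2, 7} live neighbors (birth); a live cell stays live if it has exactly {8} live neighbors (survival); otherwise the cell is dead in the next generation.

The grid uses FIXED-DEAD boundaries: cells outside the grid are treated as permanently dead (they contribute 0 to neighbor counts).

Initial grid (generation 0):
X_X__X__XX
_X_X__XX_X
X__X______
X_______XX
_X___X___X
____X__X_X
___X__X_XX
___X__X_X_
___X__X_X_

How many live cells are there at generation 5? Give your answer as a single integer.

Simulating step by step:
Generation 0 (given above): 31 live cells
Generation 1: 18 live cells
___XX_____
_____X____
____X_X___
__X_X_____
X___X_XX__
__XX______
__X_______
__________
__X_XX___X
Generation 2: 13 live cells
_____X____
______X___
__________
_X________
__________
____XXXX__
_X________
_XX_XX____
___X______
Generation 3: 9 live cells
______X___
_____X____
__________
__________
____X__X__
__________
X______X__
X_________
_X___X____
Generation 4: 8 live cells
_____X____
______X___
__________
__________
__________
______XXX_
_X________
______X___
X_________
Generation 5: 8 live cells
______X___
_____X____
__________
__________
______X_X_
__________
_____X__X_
XX________
__________
Population at generation 5: 8

Answer: 8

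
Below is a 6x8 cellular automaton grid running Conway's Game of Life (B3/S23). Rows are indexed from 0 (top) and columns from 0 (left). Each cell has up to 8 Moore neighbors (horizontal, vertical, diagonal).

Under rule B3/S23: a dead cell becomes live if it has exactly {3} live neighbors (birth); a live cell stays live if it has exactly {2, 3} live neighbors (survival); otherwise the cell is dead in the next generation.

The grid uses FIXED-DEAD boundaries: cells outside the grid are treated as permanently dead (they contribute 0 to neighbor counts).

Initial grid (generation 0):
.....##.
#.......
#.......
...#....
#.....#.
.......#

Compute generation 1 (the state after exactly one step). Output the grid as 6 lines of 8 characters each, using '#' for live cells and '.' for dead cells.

Answer: ........
........
........
........
........
........

Derivation:
Simulating step by step:
Generation 0 (given above): 8 live cells
Generation 1: 0 live cells
(generation 1 grid is the final answer)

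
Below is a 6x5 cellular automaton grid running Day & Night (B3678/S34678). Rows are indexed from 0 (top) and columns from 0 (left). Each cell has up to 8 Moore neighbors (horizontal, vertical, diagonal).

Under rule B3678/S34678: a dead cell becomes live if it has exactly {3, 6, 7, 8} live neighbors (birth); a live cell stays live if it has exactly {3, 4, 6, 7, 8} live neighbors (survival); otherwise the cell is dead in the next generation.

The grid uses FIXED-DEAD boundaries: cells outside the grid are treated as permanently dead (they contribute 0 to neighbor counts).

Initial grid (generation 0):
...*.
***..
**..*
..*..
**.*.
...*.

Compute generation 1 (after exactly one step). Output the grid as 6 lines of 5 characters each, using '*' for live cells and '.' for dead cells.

Simulating step by step:
Generation 0 (given above): 12 live cells
Generation 1: 11 live cells
(generation 1 grid is the final answer)

Answer: .**..
****.
*..*.
..**.
.....
..*..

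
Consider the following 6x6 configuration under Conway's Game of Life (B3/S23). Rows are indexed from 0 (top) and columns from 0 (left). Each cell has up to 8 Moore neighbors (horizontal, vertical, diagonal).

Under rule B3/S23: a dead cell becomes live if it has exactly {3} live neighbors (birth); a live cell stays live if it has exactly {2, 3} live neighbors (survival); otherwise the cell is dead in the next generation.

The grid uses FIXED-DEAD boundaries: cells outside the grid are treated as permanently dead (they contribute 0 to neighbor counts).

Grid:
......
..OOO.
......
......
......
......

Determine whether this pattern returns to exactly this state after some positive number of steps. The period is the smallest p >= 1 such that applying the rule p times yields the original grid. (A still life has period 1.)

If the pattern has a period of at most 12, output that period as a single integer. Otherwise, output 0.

Simulating and comparing each generation to the original:
Gen 0 (original, given above): 3 live cells
Gen 1: 3 live cells, differs from original
Gen 2: 3 live cells, MATCHES original -> period = 2

Answer: 2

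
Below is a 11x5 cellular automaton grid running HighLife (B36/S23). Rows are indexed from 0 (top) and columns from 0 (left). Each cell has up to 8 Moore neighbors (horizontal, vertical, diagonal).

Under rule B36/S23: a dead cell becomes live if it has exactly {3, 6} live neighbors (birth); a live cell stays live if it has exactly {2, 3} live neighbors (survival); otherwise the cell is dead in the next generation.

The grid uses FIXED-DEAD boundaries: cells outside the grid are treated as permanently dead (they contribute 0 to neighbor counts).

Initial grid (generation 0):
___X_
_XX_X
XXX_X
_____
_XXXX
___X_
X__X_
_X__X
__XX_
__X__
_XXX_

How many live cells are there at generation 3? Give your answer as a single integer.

Answer: 13

Derivation:
Simulating step by step:
Generation 0 (given above): 23 live cells
Generation 1: 23 live cells
__XX_
X___X
X_X__
X___X
__XXX
_X___
__XXX
_X__X
_XXX_
_____
_XXX_
Generation 2: 25 live cells
___X_
__X__
X__X_
__X_X
_XXXX
_X_X_
_XXXX
_XXXX
_XXX_
__X__
__X__
Generation 3: 13 live cells
_____
__XX_
_XXX_
___XX
_X__X
X____
X____
X____
____X
_____
_____
Population at generation 3: 13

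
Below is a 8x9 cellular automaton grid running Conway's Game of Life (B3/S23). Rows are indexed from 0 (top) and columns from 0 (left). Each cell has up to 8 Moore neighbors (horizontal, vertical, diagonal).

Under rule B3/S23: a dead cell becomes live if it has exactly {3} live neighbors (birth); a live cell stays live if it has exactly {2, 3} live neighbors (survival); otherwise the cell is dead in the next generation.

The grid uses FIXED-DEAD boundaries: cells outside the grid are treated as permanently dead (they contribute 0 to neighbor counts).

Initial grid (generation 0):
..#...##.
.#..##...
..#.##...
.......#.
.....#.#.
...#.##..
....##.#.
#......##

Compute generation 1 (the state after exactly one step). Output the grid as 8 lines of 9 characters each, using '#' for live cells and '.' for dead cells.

Simulating step by step:
Generation 0 (given above): 21 live cells
Generation 1: 22 live cells
(generation 1 grid is the final answer)

Answer: .....##..
.##.#....
...####..
....##...
....##.#.
.......#.
....##.##
......###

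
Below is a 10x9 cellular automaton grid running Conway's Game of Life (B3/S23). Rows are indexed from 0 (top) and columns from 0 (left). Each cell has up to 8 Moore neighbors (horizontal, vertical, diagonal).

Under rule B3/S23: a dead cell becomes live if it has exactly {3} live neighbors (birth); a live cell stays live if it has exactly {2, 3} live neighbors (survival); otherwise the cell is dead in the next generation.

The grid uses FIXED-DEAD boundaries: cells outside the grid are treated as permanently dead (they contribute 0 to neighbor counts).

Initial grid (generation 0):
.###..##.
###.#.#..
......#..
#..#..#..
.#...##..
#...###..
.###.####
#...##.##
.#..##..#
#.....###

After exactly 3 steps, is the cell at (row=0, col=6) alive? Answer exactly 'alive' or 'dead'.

Simulating step by step:
Generation 0 (given above): 41 live cells
Generation 1: 32 live cells
#..#.###.
#.....#..
#.##..##.
......##.
##.....#.
#..#.....
####....#
#........
##..#....
.....####
Generation 2: 29 live cells
.....###.
#.###....
.#...#...
#.#.....#
##....##.
...#.....
#.##.....
...#.....
##...###.
.....###.
Generation 3: 32 live cells
...####..
.####....
#...#....
#.#...##.
###....#.
#..#.....
..###....
#..##.#..
....##.#.
.....#.#.

Cell (0,6) at generation 3: 1 -> alive

Answer: alive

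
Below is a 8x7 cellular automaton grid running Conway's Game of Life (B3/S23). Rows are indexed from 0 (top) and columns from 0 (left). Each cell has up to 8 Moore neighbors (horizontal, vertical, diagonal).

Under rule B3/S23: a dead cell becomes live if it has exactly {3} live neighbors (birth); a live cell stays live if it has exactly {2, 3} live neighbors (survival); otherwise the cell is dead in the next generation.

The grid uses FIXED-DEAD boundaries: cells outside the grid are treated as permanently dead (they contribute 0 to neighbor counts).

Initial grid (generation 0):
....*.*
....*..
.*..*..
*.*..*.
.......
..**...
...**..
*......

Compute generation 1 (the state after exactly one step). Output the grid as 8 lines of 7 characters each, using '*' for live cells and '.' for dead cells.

Answer: .....*.
...**..
.*.***.
.*.....
.***...
..***..
..***..
.......

Derivation:
Simulating step by step:
Generation 0 (given above): 13 live cells
Generation 1: 17 live cells
(generation 1 grid is the final answer)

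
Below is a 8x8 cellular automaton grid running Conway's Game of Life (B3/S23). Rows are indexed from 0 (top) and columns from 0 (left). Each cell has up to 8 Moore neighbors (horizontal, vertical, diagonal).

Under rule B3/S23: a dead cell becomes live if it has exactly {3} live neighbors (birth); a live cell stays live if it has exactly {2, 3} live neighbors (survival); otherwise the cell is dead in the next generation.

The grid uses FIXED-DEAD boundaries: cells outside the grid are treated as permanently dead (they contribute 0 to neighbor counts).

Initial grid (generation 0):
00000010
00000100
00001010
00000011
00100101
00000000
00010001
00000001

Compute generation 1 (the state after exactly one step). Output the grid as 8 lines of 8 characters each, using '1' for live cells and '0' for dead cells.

Simulating step by step:
Generation 0 (given above): 12 live cells
Generation 1: 7 live cells
(generation 1 grid is the final answer)

Answer: 00000000
00000110
00000011
00000001
00000001
00000010
00000000
00000000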